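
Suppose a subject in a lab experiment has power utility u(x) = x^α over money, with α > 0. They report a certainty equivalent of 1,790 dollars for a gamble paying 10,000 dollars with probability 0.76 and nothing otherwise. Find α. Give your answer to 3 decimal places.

The lottery's expected utility is 0.76·u(10000) + 0.24·u(0) = 0.76·10000^α (since u(0) = 0 for α > 0).
Setting u(1790) equal to that: 1790^α = 0.76·10000^α ⇒ (1790/10000)^α = 0.76.
α = ln(0.76) / ln(1790/10000) = -0.274437/-1.720369 ≈ 0.160.

α ≈ 0.160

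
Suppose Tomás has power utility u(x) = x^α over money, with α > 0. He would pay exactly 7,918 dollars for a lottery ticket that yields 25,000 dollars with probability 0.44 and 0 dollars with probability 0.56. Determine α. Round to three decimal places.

The lottery's expected utility is 0.44·u(25000) + 0.56·u(0) = 0.44·25000^α (since u(0) = 0 for α > 0).
Equating: 7918^α = 0.44·25000^α, i.e. 0.3167^α = 0.44.
Take logs: α = ln 0.44 / ln(7918/25000) ≈ 0.71406.

α ≈ 0.714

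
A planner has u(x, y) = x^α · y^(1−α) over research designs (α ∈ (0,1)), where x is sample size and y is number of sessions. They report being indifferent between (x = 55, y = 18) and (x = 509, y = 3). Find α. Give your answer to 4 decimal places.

α ≈ 0.4461

Indifference: 55^α · 18^(1−α) = 509^α · 3^(1−α).
Rearrange to (55/509)^α = (3/18)^(1−α) and take logs: α·-2.2251148 = (1−α)·-1.7917595.
So α/(1−α) = (-1.7917595)/(-2.2251148) = 0.8052436, and α = 0.8052436/1.8052436 ≈ 0.4461.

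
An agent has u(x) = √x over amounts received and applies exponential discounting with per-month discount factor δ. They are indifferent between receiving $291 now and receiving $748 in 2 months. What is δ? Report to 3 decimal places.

Indifference means u(291) = δ^2 · u(748), so δ^2 = u(291)/u(748).
Since u(x) = √x, δ^2 = √(291/748) = 0.62373.
So δ = 0.62373^(1/2) ≈ 0.790.

δ ≈ 0.790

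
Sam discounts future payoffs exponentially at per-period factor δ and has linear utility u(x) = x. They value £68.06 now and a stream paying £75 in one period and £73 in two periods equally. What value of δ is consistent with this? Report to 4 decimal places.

The stream is worth 75δ + 73δ² today, so 75δ + 73δ² = 68.06.
That is, 73δ² + 75δ − 68.06 = 0, a quadratic in δ.
The positive root is δ = [−75 + √(75² + 4·73·68.06)] / (2·73) = (−75 + 159.683)/146 ≈ 0.5800.

δ ≈ 0.5800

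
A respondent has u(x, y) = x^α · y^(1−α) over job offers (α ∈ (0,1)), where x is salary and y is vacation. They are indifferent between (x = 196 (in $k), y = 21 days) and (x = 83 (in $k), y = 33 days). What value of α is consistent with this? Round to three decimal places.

The Cobb–Douglas utilities coincide, so 196^α·21^(1−α) = 83^α·33^(1−α).
Taking logs: α·ln 196 + (1−α)·ln 21 = α·ln 83 + (1−α)·ln 33, i.e. α·0.859274 = (1−α)·0.451985.
Thus α·(1.311259) = 0.451985, so α = 0.451985/1.311259 ≈ 0.345.

α ≈ 0.345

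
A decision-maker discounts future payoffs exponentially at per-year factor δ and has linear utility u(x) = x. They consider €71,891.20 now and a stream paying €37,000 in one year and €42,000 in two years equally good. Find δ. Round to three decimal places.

Present value of the stream is 37000·δ + 42000·δ². Indifference gives 37000δ + 42000δ² = 71891.20.
Rearranged: 42000δ² + 37000δ − 71891.20 = 0.
By the quadratic formula (taking the positive root), δ = (−37000 + √13446721600.00) / 84000 ≈ 0.940.

δ ≈ 0.940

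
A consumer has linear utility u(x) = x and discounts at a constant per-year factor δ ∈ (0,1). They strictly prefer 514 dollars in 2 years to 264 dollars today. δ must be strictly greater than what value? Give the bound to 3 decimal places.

Under u(x) = x this choice says 264 < δ^2·514.
Hence δ^2 > 264/514 = 0.51362, and x ↦ x^(1/2) is increasing on (0,∞).
δ > (264/514)^(1/2) ≈ 0.717.

δ > 0.717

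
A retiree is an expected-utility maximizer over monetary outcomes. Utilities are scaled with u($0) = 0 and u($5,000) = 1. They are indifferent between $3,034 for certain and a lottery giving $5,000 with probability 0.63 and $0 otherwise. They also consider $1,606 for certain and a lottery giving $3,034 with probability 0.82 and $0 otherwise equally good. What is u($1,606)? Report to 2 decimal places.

0.52

First, u($3,034) = 0.63·u($5,000) + 0.37·u($0) = 0.63.
Chaining: u($1,606) = 0.82·0.63 + 0.18·0.00 = 0.5166.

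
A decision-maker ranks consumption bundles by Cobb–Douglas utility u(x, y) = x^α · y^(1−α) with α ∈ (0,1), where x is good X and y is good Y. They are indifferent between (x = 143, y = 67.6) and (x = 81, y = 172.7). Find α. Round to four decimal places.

Indifference: 143^α · 67.6^(1−α) = 81^α · 172.7^(1−α).
(143/81)^α = (172.7/67.6)^(1−α); take logs: α·ln(143/81) = (1−α)·ln(172.7/67.6), i.e. α·0.5683955 = (1−α)·0.9379480.
With A = 0.5683955 and B = 0.9379480: α·A = (1−α)·B, so α = B/(A+B) = 0.9379480/1.5063435 ≈ 0.6227.

α ≈ 0.6227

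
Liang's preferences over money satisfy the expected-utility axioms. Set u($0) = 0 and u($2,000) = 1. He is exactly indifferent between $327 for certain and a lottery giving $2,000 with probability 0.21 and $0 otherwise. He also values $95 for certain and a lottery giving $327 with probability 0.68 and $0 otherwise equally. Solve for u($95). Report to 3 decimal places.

0.143

First, u($327) = 0.21·u($2,000) + 0.79·u($0) = 0.21.
The second indifference gives u($95) = 0.68·u($327) + 0.32·u($0) = 0.68·0.21 + 0.32·0.00 = 0.1428.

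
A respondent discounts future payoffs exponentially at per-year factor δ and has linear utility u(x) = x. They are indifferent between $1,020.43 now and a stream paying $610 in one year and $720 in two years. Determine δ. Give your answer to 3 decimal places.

δ ≈ 0.840

The stream is worth 610δ + 720δ² today, so 610δ + 720δ² = 1020.43.
Rearranged: 720δ² + 610δ − 1020.43 = 0.
The positive root is δ = [−610 + √(610² + 4·720·1020.43)] / (2·720) = (−610 + 1819.598)/1440 ≈ 0.840.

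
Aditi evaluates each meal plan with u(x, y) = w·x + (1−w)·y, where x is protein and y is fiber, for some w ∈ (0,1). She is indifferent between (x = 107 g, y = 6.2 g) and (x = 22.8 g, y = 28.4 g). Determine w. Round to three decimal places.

w = 0.209

u(107,6.2) = u(22.8,28.4) means w·107 + (1−w)·6.2 = w·22.8 + (1−w)·28.4.
Collecting terms: w·84.2 = (1−w)·22.2.
So w/(1−w) = 22.2/84.2 = 0.2637, giving w = 22.2/(84.2+22.2) = 0.209.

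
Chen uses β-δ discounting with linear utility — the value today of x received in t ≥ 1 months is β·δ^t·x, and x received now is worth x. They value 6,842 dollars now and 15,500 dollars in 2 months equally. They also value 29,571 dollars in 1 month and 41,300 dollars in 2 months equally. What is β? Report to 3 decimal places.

Both payoffs in the second observation are in the future, so β drops out: δ^1·29571 = δ^2·41300 ⇒ δ = 29571/41300 = 0.71600.
Substituting δ into 6842 = β·δ^2·15500: β = 6842/(7946.275) ≈ 0.861.

β ≈ 0.861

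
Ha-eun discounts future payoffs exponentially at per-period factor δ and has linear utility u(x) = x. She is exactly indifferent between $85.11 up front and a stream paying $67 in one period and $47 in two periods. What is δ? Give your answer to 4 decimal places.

δ ≈ 0.8100

Present value of the stream is 67·δ + 47·δ². Indifference gives 67δ + 47δ² = 85.11.
Rearranged: 47δ² + 67δ − 85.11 = 0.
By the quadratic formula (taking the positive root), δ = (−67 + √20489.68) / 94 ≈ 0.8100.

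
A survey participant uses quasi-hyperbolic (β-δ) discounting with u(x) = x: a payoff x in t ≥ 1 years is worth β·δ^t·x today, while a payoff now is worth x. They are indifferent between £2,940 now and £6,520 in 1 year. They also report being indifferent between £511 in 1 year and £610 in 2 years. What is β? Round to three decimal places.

β ≈ 0.538

Both payoffs in the second observation are in the future, so β drops out: δ^1·511 = δ^2·610 ⇒ δ = 511/610 = 0.83770.
Substituting δ into 2940 = β·δ·6520: β = 2940/(5461.836) ≈ 0.538.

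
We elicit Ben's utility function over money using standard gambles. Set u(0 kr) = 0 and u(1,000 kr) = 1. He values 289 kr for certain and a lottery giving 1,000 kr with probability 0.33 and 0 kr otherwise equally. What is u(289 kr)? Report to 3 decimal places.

By the standard-gamble method, u(289 kr) is just the indifference probability on the best outcome: 0.33.

0.330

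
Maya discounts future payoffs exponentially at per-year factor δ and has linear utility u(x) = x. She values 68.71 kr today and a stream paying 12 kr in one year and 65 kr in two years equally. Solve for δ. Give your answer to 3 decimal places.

δ ≈ 0.940

The stream is worth 12δ + 65δ² today, so 12δ + 65δ² = 68.71.
That is, 65δ² + 12δ − 68.71 = 0, a quadratic in δ.
The positive root is δ = [−12 + √(12² + 4·65·68.71)] / (2·65) = (−12 + 134.196)/130 ≈ 0.940.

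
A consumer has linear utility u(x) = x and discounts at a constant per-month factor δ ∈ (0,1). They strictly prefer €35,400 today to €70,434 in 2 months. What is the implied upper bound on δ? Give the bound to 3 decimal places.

Comparing present values: 35400 > δ^2·70434.
Dividing by 70434: δ^2 < 0.50260. Both sides are positive, so the square root keeps the direction.
δ < (35400/70434)^(1/2) ≈ 0.709.

δ < 0.709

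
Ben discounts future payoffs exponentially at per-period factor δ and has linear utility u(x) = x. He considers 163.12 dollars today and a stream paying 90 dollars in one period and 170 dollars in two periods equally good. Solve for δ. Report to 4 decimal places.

δ ≈ 0.7500

Present value of the stream is 90·δ + 170·δ². Indifference gives 90δ + 170δ² = 163.12.
That is, 170δ² + 90δ − 163.12 = 0, a quadratic in δ.
The positive root is δ = [−90 + √(90² + 4·170·163.12)] / (2·170) = (−90 + 344.995)/340 ≈ 0.7500.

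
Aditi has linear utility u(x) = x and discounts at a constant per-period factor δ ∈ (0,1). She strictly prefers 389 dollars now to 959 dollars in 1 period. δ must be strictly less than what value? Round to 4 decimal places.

δ < 0.4056

Under u(x) = x this choice says 389 > δ·959.
Dividing through by 959 gives δ < 0.40563.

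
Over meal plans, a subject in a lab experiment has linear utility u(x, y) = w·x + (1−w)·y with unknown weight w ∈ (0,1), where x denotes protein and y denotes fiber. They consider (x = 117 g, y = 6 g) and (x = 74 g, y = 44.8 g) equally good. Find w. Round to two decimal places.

w = 0.47

Indifference: w·117 + (1−w)·6 = w·74 + (1−w)·44.8.
w·(117−74) = (1−w)·(44.8−6), i.e. w·43 = (1−w)·38.8.
So w/(1−w) = 38.8/43 = 0.9023, giving w = 38.8/(43+38.8) = 0.47.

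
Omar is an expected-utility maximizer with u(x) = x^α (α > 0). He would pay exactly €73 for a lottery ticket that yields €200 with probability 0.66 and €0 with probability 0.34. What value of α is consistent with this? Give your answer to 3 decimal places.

The lottery's expected utility is 0.66·u(200) + 0.34·u(0) = 0.66·200^α (since u(0) = 0 for α > 0).
Indifference: 73^α = 0.66·200^α, so (73/200)^α = 0.66.
α = ln(0.66) / ln(73/200) = -0.415515/-1.007858 ≈ 0.412.

α ≈ 0.412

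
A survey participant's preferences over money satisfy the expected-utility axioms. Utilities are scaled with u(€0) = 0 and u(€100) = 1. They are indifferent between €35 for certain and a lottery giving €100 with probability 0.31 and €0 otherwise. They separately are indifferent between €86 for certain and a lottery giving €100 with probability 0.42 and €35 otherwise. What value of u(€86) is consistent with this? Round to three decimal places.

From the first indifference, u(€35) = 0.31·u(€100) + 0.69·u(€0) = 0.31·1 + 0.69·0 = 0.31.
The second indifference gives u(€86) = 0.42·u(€100) + 0.58·u(€35) = 0.42·1.00 + 0.58·0.31 = 0.5998.

0.600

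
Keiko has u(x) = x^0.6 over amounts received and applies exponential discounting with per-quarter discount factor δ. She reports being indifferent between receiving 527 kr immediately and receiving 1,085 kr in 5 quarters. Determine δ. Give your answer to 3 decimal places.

The payoff in 5 quarters is discounted by δ^5, so u(527) = δ^5·u(1085) and δ^5 = u(527)/u(1085).
With u(x) = x^0.6: δ^5 = 527^0.6/1085^0.6 = (527/1085)^0.6 = 0.64838.
Hence δ = (0.64838)^(1/5) = 0.91699.

δ ≈ 0.917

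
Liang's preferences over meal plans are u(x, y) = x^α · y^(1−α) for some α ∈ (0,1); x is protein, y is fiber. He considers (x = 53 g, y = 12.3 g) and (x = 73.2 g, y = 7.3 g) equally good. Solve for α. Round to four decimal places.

Set the two utilities equal: 53^α·12.3^(1−α) = 73.2^α·7.3^(1−α).
(53/73.2)^α = (7.3/12.3)^(1−α); take logs: α·ln(53/73.2) = (1−α)·ln(7.3/12.3), i.e. α·-0.3229035 = (1−α)·-0.5217249.
With A = -0.3229035 and B = -0.5217249: α·A = (1−α)·B, so α = B/(A+B) = -0.5217249/-0.8446284 ≈ 0.6177.

α ≈ 0.6177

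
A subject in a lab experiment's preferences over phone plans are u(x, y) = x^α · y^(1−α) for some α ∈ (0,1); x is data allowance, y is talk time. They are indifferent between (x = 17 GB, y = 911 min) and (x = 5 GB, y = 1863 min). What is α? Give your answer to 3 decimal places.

α ≈ 0.369

The Cobb–Douglas utilities coincide, so 17^α·911^(1−α) = 5^α·1863^(1−α).
(17/5)^α = (1863/911)^(1−α); take logs: α·ln(17/5) = (1−α)·ln(1863/911), i.e. α·1.223775 = (1−α)·0.715400.
With A = 1.223775 and B = 0.715400: α·A = (1−α)·B, so α = B/(A+B) = 0.715400/1.939175 ≈ 0.369.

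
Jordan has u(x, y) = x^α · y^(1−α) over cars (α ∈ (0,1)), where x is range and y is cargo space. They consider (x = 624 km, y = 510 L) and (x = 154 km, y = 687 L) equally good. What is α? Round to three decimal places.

α ≈ 0.176

Indifference: 624^α · 510^(1−α) = 154^α · 687^(1−α).
Rearrange to (624/154)^α = (687/510)^(1−α) and take logs: α·1.399198 = (1−α)·0.297924.
So α/(1−α) = (0.297924)/(1.399198) = 0.212925, and α = 0.212925/1.212925 ≈ 0.176.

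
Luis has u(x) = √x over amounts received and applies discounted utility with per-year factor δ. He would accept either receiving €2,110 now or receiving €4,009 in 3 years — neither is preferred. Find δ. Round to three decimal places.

δ ≈ 0.899

The payoff in 3 years is discounted by δ^3, so u(2110) = δ^3·u(4009) and δ^3 = u(2110)/u(4009).
With u(x) = √x: δ^3 = √2110/√4009 = √(2110/4009) = 0.72548.
Taking the cube root: δ = 0.72548^(1/3) ≈ 0.899.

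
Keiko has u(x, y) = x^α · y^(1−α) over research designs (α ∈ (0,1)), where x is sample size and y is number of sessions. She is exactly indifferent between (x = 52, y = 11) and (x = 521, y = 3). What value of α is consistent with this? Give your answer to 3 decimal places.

α ≈ 0.361

Set the two utilities equal: 52^α·11^(1−α) = 521^α·3^(1−α).
Taking logs: α·ln 52 + (1−α)·ln 11 = α·ln 521 + (1−α)·ln 3, i.e. α·-2.304506 = (1−α)·-1.299283.
With A = -2.304506 and B = -1.299283: α·A = (1−α)·B, so α = B/(A+B) = -1.299283/-3.603789 ≈ 0.361.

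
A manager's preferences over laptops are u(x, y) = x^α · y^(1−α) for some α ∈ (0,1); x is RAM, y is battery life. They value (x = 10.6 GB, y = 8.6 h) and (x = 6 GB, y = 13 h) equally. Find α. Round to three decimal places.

α ≈ 0.421

Indifference: 10.6^α · 8.6^(1−α) = 6^α · 13^(1−α).
Rearrange to (10.6/6)^α = (13/8.6)^(1−α) and take logs: α·0.569095 = (1−α)·0.413187.
So α/(1−α) = (0.413187)/(0.569095) = 0.726042, and α = 0.726042/1.726042 ≈ 0.421.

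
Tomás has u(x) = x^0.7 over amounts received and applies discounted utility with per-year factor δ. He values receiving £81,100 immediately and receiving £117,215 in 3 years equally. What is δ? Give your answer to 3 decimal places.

Indifference means u(81100) = δ^3 · u(117215), so δ^3 = u(81100)/u(117215).
Since u(x) = x^0.7, δ^3 = (81100/117215)^0.7 = 0.69189^0.7 = 0.77273.
Taking the cube root: δ = 0.77273^(1/3) ≈ 0.918.

δ ≈ 0.918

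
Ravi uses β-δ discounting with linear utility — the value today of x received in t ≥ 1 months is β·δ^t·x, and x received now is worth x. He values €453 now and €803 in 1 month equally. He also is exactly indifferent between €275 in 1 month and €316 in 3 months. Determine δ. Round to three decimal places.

δ ≈ 0.933

Both payoffs in the second observation are in the future, so β drops out: δ^1·275 = δ^3·316 ⇒ δ^2 = 275/316 = 0.87025, so δ = 0.93287.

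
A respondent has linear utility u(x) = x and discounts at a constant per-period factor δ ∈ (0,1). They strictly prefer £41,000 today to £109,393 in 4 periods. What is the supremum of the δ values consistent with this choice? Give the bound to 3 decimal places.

δ < 0.782

The preference means 41000 > δ^4·109393.
Hence δ^4 < 41000/109393 = 0.37480, and x ↦ x^(1/4) is increasing on (0,∞).
δ < 0.37480^(1/4) = 0.782.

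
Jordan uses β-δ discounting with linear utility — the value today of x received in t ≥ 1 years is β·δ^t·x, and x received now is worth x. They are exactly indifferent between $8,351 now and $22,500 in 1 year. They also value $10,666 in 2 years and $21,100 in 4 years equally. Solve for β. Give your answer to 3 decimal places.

From the later pair, β·δ^2·10666 = β·δ^4·21100; dividing through, δ^2 = 10666/21100 = 0.50550, so δ = 0.71098.
The first indifference: 8351 = β·δ·22500, so β = 8351/(δ·22500) = 8351/(0.71098·22500) ≈ 0.522.

β ≈ 0.522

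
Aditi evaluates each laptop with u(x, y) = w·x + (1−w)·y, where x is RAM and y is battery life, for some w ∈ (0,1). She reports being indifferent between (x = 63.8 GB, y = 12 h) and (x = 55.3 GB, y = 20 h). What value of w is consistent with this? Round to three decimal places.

w = 0.485

Indifference: w·63.8 + (1−w)·12 = w·55.3 + (1−w)·20.
Collecting terms: w·8.5 = (1−w)·8.
So w/(1−w) = 8/8.5 = 0.9412, giving w = 8/(8.5+8) = 0.485.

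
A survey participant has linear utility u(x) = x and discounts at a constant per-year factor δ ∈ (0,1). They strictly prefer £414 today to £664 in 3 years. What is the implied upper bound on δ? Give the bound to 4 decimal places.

δ < 0.8543

Comparing present values: 414 > δ^3·664.
Hence δ^3 < 414/664 = 0.62349, and x ↦ x^(1/3) is increasing on (0,∞).
δ < 0.62349^(1/3) = 0.8543.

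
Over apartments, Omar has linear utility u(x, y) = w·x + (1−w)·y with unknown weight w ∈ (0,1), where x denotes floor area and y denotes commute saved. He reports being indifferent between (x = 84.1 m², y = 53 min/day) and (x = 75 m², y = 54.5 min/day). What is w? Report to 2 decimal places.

Equating utilities: w·84.1 + (1−w)·53 = w·75 + (1−w)·54.5.
Collecting terms: w·9.1 = (1−w)·1.5.
Hence w = 1.5/(9.1+1.5) = 1.5/10.6 = 0.14.

w = 0.14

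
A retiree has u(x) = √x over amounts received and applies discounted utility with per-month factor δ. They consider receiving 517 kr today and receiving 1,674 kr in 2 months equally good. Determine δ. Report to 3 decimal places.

Indifference means u(517) = δ^2 · u(1674), so δ^2 = u(517)/u(1674).
With u(x) = √x: δ^2 = √517/√1674 = √(517/1674) = 0.55573.
Taking the square root: δ = 0.55573^(1/2) ≈ 0.745.

δ ≈ 0.745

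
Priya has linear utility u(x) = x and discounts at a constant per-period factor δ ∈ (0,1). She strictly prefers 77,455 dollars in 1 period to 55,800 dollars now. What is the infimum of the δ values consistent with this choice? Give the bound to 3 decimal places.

Under u(x) = x this choice says 55800 < δ·77455.
Dividing through by 77455 gives δ > 0.72042.

δ > 0.720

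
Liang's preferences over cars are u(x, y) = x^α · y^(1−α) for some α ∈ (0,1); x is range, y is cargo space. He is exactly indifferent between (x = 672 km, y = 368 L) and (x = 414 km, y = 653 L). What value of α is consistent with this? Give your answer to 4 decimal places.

α ≈ 0.5421

Indifference: 672^α · 368^(1−α) = 414^α · 653^(1−α).
(672/414)^α = (653/368)^(1−α); take logs: α·ln(672/414) = (1−α)·ln(653/368), i.e. α·0.4843924 = (1−α)·0.5734942.
So α/(1−α) = (0.5734942)/(0.4843924) = 1.1839455, and α = 1.1839455/2.1839455 ≈ 0.5421.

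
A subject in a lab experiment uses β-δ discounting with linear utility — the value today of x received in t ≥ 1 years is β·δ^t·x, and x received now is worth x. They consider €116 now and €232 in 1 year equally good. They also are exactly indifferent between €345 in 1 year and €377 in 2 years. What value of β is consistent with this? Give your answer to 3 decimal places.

From the later pair, β·δ^1·345 = β·δ^2·377; dividing through, δ = 345/377 = 0.91512.
Now use the now-vs-future pair: 116 = β·δ·232 gives β = 116/(0.91512·232) ≈ 0.546.

β ≈ 0.546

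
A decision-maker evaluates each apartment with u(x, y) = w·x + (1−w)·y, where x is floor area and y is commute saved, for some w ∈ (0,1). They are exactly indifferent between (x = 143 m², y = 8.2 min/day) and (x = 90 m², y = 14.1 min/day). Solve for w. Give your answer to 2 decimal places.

Indifference: w·143 + (1−w)·8.2 = w·90 + (1−w)·14.1.
w·(143−90) = (1−w)·(14.1−8.2), i.e. w·53 = (1−w)·5.9.
The marginal rate of substitution is 5.9/53, so w = 5.9/(53+5.9) = 0.10.

w = 0.10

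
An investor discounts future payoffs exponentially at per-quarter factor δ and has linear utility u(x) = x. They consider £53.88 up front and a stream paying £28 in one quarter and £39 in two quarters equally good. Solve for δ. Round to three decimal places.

The stream is worth 28δ + 39δ² today, so 28δ + 39δ² = 53.88.
Rearranged: 39δ² + 28δ − 53.88 = 0.
The positive root is δ = [−28 + √(28² + 4·39·53.88)] / (2·39) = (−28 + 95.861)/78 ≈ 0.870.

δ ≈ 0.870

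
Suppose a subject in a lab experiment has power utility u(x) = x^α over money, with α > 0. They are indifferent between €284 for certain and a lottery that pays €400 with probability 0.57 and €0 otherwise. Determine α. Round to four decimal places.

EU(lottery) = 0.57·400^α + 0.43·0 = 0.57·400^α.
Indifference: 284^α = 0.57·400^α, so (284/400)^α = 0.57.
Taking logs: α·ln(284/400) = ln(0.57), so α = -0.5621189 / -0.3424903 ≈ 1.6413.

α ≈ 1.6413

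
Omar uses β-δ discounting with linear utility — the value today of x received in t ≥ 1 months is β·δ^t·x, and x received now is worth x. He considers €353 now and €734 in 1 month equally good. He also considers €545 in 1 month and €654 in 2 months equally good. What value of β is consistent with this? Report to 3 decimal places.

The second indifference involves only future payoffs, so β cancels: β·δ^1·545 = β·δ^2·654, giving δ = 545/654 = 0.83333.
The first indifference: 353 = β·δ·734, so β = 353/(δ·734) = 353/(0.83333·734) ≈ 0.577.

β ≈ 0.577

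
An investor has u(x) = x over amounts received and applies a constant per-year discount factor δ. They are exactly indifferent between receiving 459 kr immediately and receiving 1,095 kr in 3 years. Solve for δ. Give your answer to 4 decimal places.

δ ≈ 0.7484

The payoff in 3 years is discounted by δ^3, so u(459) = δ^3·u(1095) and δ^3 = u(459)/u(1095).
With u(x) = x: δ^3 = 459/1095 = 0.41918.
Taking the cube root: δ = 0.41918^(1/3) ≈ 0.7484.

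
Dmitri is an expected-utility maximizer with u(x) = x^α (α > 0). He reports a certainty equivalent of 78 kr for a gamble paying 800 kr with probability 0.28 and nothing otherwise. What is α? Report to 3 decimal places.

EU(lottery) = 0.28·800^α + 0.72·0 = 0.28·800^α.
Equating: 78^α = 0.28·800^α, i.e. 0.0975^α = 0.28.
Taking logs: α·ln(78/800) = ln(0.28), so α = -1.272966 / -2.327903 ≈ 0.547.

α ≈ 0.547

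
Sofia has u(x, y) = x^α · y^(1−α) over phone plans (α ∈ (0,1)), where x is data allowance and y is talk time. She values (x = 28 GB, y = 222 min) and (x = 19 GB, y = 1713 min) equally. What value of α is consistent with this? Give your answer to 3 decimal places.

Indifference: 28^α · 222^(1−α) = 19^α · 1713^(1−α).
Rearrange to (28/19)^α = (1713/222)^(1−α) and take logs: α·0.387766 = (1−α)·2.043324.
Thus α·(2.431090) = 2.043324, so α = 2.043324/2.431090 ≈ 0.840.

α ≈ 0.840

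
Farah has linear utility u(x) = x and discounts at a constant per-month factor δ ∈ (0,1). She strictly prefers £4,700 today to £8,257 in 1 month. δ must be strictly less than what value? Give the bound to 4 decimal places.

δ < 0.5692

The preference means 4700 > δ·8257.
So δ < 4700/8257 = 0.56921.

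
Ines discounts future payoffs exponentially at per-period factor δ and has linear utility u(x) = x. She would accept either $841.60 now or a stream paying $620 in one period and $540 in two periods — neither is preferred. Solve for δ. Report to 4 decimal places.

δ ≈ 0.8000

Present value of the stream is 620·δ + 540·δ². Indifference gives 620δ + 540δ² = 841.60.
That is, 540δ² + 620δ − 841.60 = 0, a quadratic in δ.
δ = (−620 + √(620² + 4·540·841.60)) / (2·540) = (−620 + √2202256.00) / 1080 ≈ 0.8000.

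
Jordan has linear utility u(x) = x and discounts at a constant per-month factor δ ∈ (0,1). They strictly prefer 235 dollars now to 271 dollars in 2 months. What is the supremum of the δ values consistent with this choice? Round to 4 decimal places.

Under u(x) = x this choice says 235 > δ^2·271.
So δ^2 < 235/271 = 0.86716; taking the square root of both positive sides preserves the inequality.
δ < 0.86716^(1/2) = 0.9312.

δ < 0.9312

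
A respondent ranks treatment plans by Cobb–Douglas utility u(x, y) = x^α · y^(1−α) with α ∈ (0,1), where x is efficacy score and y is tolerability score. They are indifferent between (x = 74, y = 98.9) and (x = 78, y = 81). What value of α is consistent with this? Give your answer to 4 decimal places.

α ≈ 0.7913

Set the two utilities equal: 74^α·98.9^(1−α) = 78^α·81^(1−α).
(74/78)^α = (81/98.9)^(1−α); take logs: α·ln(74/78) = (1−α)·ln(81/98.9), i.e. α·-0.0526437 = (1−α)·-0.1996601.
With A = -0.0526437 and B = -0.1996601: α·A = (1−α)·B, so α = B/(A+B) = -0.1996601/-0.2523038 ≈ 0.7913.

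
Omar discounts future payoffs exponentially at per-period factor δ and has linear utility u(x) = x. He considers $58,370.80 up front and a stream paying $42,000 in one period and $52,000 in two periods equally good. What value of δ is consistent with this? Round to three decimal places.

δ ≈ 0.730

Equating present values: 58370.80 = 42000δ + 52000δ².
That is, 52000δ² + 42000δ − 58370.80 = 0, a quadratic in δ.
δ = (−42000 + √(42000² + 4·52000·58370.80)) / (2·52000) = (−42000 + √13905126400.00) / 104000 ≈ 0.730.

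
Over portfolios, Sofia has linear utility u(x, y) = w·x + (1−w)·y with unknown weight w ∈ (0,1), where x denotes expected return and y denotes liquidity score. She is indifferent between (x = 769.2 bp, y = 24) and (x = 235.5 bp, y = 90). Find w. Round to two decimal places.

w = 0.11

Equating utilities: w·769.2 + (1−w)·24 = w·235.5 + (1−w)·90.
Rearranging, 533.7·w − 66·(1−w) = 0.
Hence w = 66/(533.7+66) = 66/599.7 = 0.11.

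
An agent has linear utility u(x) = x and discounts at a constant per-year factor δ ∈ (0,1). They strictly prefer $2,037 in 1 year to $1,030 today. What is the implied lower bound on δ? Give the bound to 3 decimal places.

δ > 0.506

Comparing present values: 1030 < δ·2037.
So δ > 1030/2037 = 0.50565.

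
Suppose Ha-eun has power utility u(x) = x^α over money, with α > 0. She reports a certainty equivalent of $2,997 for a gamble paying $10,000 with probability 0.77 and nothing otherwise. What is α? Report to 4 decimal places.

Since u(0) = 0, the lottery's EU is 0.77·10000^α.
Indifference: 2997^α = 0.77·10000^α, so (2997/10000)^α = 0.77.
Take logs: α = ln 0.77 / ln(2997/10000) ≈ 0.216905.

α ≈ 0.2169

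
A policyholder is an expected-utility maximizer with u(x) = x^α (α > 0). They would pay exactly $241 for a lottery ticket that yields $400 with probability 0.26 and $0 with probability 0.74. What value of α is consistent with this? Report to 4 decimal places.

EU(lottery) = 0.26·400^α + 0.74·0 = 0.26·400^α.
Indifference: 241^α = 0.26·400^α, so (241/400)^α = 0.26.
Take logs: α = ln 0.26 / ln(241/400) ≈ 2.658693.

α ≈ 2.6587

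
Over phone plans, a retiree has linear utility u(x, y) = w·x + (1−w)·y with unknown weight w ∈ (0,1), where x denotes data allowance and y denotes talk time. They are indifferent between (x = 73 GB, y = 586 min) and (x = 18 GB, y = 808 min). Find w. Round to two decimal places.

w = 0.80

u(73,586) = u(18,808) means w·73 + (1−w)·586 = w·18 + (1−w)·808.
Rearranging, 55·w − 222·(1−w) = 0.
The marginal rate of substitution is 222/55, so w = 222/(55+222) = 0.80.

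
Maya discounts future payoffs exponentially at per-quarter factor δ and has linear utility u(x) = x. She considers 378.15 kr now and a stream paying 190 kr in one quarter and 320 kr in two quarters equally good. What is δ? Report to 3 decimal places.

δ ≈ 0.830

Equating present values: 378.15 = 190δ + 320δ².
Rearranged: 320δ² + 190δ − 378.15 = 0.
By the quadratic formula (taking the positive root), δ = (−190 + √520132.00) / 640 ≈ 0.830.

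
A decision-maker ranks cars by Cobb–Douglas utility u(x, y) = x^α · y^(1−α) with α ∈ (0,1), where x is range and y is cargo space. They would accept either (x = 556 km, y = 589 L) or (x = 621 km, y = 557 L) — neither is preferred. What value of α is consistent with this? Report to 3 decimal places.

Indifference: 556^α · 589^(1−α) = 621^α · 557^(1−α).
(556/621)^α = (557/589)^(1−α); take logs: α·ln(556/621) = (1−α)·ln(557/589), i.e. α·-0.110563 = (1−α)·-0.055861.
With A = -0.110563 and B = -0.055861: α·A = (1−α)·B, so α = B/(A+B) = -0.055861/-0.166424 ≈ 0.336.

α ≈ 0.336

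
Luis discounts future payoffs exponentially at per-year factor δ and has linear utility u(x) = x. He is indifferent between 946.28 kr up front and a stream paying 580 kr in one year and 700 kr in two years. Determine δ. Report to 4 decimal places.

Present value of the stream is 580·δ + 700·δ². Indifference gives 580δ + 700δ² = 946.28.
Rearranged: 700δ² + 580δ − 946.28 = 0.
By the quadratic formula (taking the positive root), δ = (−580 + √2985984.00) / 1400 ≈ 0.8200.

δ ≈ 0.8200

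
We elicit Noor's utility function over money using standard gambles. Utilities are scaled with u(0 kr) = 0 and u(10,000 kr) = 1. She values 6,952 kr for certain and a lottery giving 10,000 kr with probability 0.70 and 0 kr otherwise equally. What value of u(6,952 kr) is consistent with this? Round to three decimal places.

u(6,952 kr) equals the lottery's expected utility: 0.70·1 + 0.30·0 = 0.70.

0.700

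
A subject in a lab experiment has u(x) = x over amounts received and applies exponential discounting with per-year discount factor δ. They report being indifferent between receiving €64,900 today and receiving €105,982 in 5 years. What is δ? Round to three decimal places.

Indifference means u(64900) = δ^5 · u(105982), so δ^5 = u(64900)/u(105982).
With u(x) = x: δ^5 = 64900/105982 = 0.61237.
Taking the 5th root: δ = 0.61237^(1/5) ≈ 0.907.

δ ≈ 0.907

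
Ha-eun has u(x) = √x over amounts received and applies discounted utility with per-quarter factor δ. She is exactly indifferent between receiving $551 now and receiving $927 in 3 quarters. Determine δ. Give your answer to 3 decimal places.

δ ≈ 0.917

Indifference means u(551) = δ^3 · u(927), so δ^3 = u(551)/u(927).
Since u(x) = √x, δ^3 = √(551/927) = 0.77097.
Taking the cube root: δ = 0.77097^(1/3) ≈ 0.917.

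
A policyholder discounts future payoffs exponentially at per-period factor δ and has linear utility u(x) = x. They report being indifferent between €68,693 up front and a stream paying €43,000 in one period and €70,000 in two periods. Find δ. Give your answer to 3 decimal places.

δ ≈ 0.730

The stream is worth 43000δ + 70000δ² today, so 43000δ + 70000δ² = 68693.
Rearranged: 70000δ² + 43000δ − 68693 = 0.
δ = (−43000 + √(43000² + 4·70000·68693)) / (2·70000) = (−43000 + √21083040000.00) / 140000 ≈ 0.730.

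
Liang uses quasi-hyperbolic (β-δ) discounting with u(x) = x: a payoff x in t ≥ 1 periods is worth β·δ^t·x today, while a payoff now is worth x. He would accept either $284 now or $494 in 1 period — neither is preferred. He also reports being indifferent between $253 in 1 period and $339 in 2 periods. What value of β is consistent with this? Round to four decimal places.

From the later pair, β·δ^1·253 = β·δ^2·339; dividing through, δ = 253/339 = 0.74631.
Substituting δ into 284 = β·δ·494: β = 284/(368.678) ≈ 0.7703.

β ≈ 0.7703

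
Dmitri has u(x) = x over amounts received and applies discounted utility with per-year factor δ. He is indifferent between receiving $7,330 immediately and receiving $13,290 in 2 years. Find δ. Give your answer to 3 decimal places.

δ ≈ 0.743

The payoff in 2 years is discounted by δ^2, so u(7330) = δ^2·u(13290) and δ^2 = u(7330)/u(13290).
With u(x) = x: δ^2 = 7330/13290 = 0.55154.
Taking the square root: δ = 0.55154^(1/2) ≈ 0.743.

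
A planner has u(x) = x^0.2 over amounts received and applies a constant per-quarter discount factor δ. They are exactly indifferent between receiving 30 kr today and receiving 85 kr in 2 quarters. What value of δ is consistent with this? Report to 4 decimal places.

δ ≈ 0.9011

Indifference means u(30) = δ^2 · u(85), so δ^2 = u(30)/u(85).
Since u(x) = x^0.2, δ^2 = (30/85)^0.2 = 0.35294^0.2 = 0.81197.
So δ = 0.81197^(1/2) ≈ 0.9011.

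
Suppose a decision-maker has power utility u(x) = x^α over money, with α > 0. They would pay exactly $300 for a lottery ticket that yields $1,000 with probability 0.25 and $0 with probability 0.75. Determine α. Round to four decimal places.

Since u(0) = 0, the lottery's EU is 0.25·1000^α.
Setting u(300) equal to that: 300^α = 0.25·1000^α ⇒ (300/1000)^α = 0.25.
α = ln(0.25) / ln(300/1000) = -1.3862944/-1.2039728 ≈ 1.1514.

α ≈ 1.1514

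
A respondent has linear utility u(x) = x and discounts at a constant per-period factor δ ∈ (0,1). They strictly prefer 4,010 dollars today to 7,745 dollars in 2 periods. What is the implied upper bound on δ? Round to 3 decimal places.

Under u(x) = x this choice says 4010 > δ^2·7745.
Hence δ^2 < 4010/7745 = 0.51775, and x ↦ x^(1/2) is increasing on (0,∞).
δ < 0.51775^(1/2) = 0.720.

δ < 0.720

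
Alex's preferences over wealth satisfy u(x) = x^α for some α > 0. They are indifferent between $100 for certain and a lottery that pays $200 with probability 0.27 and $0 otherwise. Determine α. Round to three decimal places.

EU(lottery) = 0.27·200^α + 0.73·0 = 0.27·200^α.
Equating: 100^α = 0.27·200^α, i.e. 0.5000^α = 0.27.
Take logs: α = ln 0.27 / ln(100/200) ≈ 1.88897.

α ≈ 1.889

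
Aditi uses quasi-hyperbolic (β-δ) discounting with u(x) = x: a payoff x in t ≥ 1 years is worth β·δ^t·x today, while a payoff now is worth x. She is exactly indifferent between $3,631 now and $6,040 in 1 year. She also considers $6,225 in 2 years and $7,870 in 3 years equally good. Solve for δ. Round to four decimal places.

Both payoffs in the second observation are in the future, so β drops out: δ^2·6225 = δ^3·7870 ⇒ δ = 6225/7870 = 0.79098.

δ ≈ 0.7910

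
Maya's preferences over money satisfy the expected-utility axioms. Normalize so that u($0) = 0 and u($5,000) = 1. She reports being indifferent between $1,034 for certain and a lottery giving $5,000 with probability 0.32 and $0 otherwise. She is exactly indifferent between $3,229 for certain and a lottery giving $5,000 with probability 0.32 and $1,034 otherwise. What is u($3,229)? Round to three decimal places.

0.538

From the first indifference, u($1,034) = 0.32·u($5,000) + 0.68·u($0) = 0.32·1 + 0.68·0 = 0.32.
Then u($3,229) = 0.32·u($5,000) + 0.68·u($1,034) = 0.32·1.00 + 0.68·0.32 = 0.5376.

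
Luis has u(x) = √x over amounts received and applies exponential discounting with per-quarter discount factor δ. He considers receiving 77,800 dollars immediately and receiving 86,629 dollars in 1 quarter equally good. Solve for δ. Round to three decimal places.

Indifference means u(77800) = δ · u(86629), so δ = u(77800)/u(86629).
Since u(x) = √x, δ = √(77800/86629) = 0.94767.

δ ≈ 0.948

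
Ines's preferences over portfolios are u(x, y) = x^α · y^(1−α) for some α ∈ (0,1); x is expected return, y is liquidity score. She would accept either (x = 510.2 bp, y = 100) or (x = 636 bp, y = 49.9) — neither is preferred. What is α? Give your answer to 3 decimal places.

α ≈ 0.759

The Cobb–Douglas utilities coincide, so 510.2^α·100^(1−α) = 636^α·49.9^(1−α).
Rearrange to (510.2/636)^α = (49.9/100)^(1−α) and take logs: α·-0.220396 = (1−α)·-0.695149.
Thus α·(-0.915545) = -0.695149, so α = -0.695149/-0.915545 ≈ 0.759.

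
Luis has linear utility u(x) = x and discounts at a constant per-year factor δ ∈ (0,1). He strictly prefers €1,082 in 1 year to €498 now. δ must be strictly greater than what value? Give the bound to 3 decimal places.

Comparing present values: 498 < δ·1082.
Dividing through by 1082 gives δ > 0.46026.

δ > 0.460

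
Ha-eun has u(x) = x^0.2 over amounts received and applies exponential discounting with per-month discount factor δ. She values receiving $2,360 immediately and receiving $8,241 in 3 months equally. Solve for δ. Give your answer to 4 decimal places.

δ ≈ 0.9200

The payoff in 3 months is discounted by δ^3, so u(2360) = δ^3·u(8241) and δ^3 = u(2360)/u(8241).
Since u(x) = x^0.2, δ^3 = (2360/8241)^0.2 = 0.28637^0.2 = 0.77873.
Hence δ = (0.77873)^(1/3) = 0.920016.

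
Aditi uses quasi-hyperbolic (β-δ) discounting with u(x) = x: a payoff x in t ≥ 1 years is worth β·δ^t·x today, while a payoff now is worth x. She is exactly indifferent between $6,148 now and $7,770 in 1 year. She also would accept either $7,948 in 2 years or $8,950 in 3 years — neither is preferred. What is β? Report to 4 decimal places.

The second indifference involves only future payoffs, so β cancels: β·δ^2·7948 = β·δ^3·8950, giving δ = 7948/8950 = 0.88804.
Substituting δ into 6148 = β·δ·7770: β = 6148/(6900.107) ≈ 0.8910.

β ≈ 0.8910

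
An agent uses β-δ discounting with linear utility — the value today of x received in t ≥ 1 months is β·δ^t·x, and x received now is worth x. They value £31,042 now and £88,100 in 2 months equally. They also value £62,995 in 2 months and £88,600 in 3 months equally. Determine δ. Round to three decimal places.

δ ≈ 0.711

Both payoffs in the second observation are in the future, so β drops out: δ^2·62995 = δ^3·88600 ⇒ δ = 62995/88600 = 0.71100.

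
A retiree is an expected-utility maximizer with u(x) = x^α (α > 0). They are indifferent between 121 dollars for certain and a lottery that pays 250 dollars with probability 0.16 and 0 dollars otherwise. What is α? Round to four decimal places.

α ≈ 2.5254

Since u(0) = 0, the lottery's EU is 0.16·250^α.
Equating: 121^α = 0.16·250^α, i.e. 0.4840^α = 0.16.
Take logs: α = ln 0.16 / ln(121/250) ≈ 2.525363.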